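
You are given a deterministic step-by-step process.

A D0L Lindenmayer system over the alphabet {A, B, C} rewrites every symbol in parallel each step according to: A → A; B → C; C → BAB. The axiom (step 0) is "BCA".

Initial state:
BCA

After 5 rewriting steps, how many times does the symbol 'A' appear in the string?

11

step 0: BCA
step 1: CBABA
step 2: BABCACA
step 3: CACBABABABA
step 4: BABABABCACACACA
step 5: CACACACBABABABABABABABA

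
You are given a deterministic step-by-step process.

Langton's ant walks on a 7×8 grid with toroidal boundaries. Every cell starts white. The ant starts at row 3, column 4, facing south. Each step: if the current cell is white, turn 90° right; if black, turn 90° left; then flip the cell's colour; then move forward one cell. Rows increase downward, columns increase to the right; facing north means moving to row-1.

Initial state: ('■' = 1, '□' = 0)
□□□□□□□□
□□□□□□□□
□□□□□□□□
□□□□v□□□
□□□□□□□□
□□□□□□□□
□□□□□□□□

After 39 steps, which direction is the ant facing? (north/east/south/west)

west

k=0  □□□□□□□□
□□□□□□□□
□□□□□□□□
□□□□v□□□
□□□□□□□□
□□□□□□□□
□□□□□□□□
k=1  □□□□□□□□
□□□□□□□□
□□□□□□□□
□□□<■□□□
□□□□□□□□
□□□□□□□□
□□□□□□□□
k=2  □□□□□□□□
□□□□□□□□
□□□^□□□□
□□□■■□□□
□□□□□□□□
□□□□□□□□
□□□□□□□□
k=3  □□□□□□□□
□□□□□□□□
□□□■>□□□
□□□■■□□□
□□□□□□□□
□□□□□□□□
□□□□□□□□
k=4  □□□□□□□□
□□□□□□□□
□□□■■□□□
□□□■v□□□
□□□□□□□□
□□□□□□□□
□□□□□□□□
k=5  □□□□□□□□
□□□□□□□□
□□□■■□□□
□□□■□>□□
□□□□□□□□
□□□□□□□□
□□□□□□□□
k=6  □□□□□□□□
□□□□□□□□
□□□■■□□□
□□□■□■□□
□□□□□v□□
□□□□□□□□
□□□□□□□□
k=7  □□□□□□□□
□□□□□□□□
□□□■■□□□
□□□■□■□□
□□□□<■□□
□□□□□□□□
□□□□□□□□
k=8  □□□□□□□□
□□□□□□□□
□□□■■□□□
□□□■^■□□
□□□□■■□□
□□□□□□□□
□□□□□□□□
k=9  □□□□□□□□
□□□□□□□□
□□□■■□□□
□□□■■>□□
□□□□■■□□
□□□□□□□□
□□□□□□□□
k=10  □□□□□□□□
□□□□□□□□
□□□■■^□□
□□□■■□□□
□□□□■■□□
□□□□□□□□
□□□□□□□□
k=11  □□□□□□□□
□□□□□□□□
□□□■■■>□
□□□■■□□□
□□□□■■□□
□□□□□□□□
□□□□□□□□
k=12  □□□□□□□□
□□□□□□□□
□□□■■■■□
□□□■■□v□
□□□□■■□□
□□□□□□□□
□□□□□□□□
k=13  □□□□□□□□
□□□□□□□□
□□□■■■■□
□□□■■<■□
□□□□■■□□
□□□□□□□□
□□□□□□□□
k=14  □□□□□□□□
□□□□□□□□
□□□■■^■□
□□□■■■■□
□□□□■■□□
□□□□□□□□
□□□□□□□□
k=15  □□□□□□□□
□□□□□□□□
□□□■<□■□
□□□■■■■□
□□□□■■□□
□□□□□□□□
□□□□□□□□
k=16  □□□□□□□□
□□□□□□□□
□□□■□□■□
□□□■v■■□
□□□□■■□□
□□□□□□□□
□□□□□□□□
k=17  □□□□□□□□
□□□□□□□□
□□□■□□■□
□□□■□>■□
□□□□■■□□
□□□□□□□□
□□□□□□□□
k=18  □□□□□□□□
□□□□□□□□
□□□■□^■□
□□□■□□■□
□□□□■■□□
□□□□□□□□
□□□□□□□□
k=19  □□□□□□□□
□□□□□□□□
□□□■□■>□
□□□■□□■□
□□□□■■□□
□□□□□□□□
□□□□□□□□
k=20  □□□□□□□□
□□□□□□^□
□□□■□■□□
□□□■□□■□
□□□□■■□□
□□□□□□□□
□□□□□□□□
k=21  □□□□□□□□
□□□□□□■>
□□□■□■□□
□□□■□□■□
□□□□■■□□
□□□□□□□□
□□□□□□□□
k=22  □□□□□□□□
□□□□□□■■
□□□■□■□v
□□□■□□■□
□□□□■■□□
□□□□□□□□
□□□□□□□□
k=23  □□□□□□□□
□□□□□□■■
□□□■□■<■
□□□■□□■□
□□□□■■□□
□□□□□□□□
□□□□□□□□
k=24  □□□□□□□□
□□□□□□^■
□□□■□■■■
□□□■□□■□
□□□□■■□□
□□□□□□□□
□□□□□□□□
k=25  □□□□□□□□
□□□□□<□■
□□□■□■■■
□□□■□□■□
□□□□■■□□
□□□□□□□□
□□□□□□□□
k=26  □□□□□^□□
□□□□□■□■
□□□■□■■■
□□□■□□■□
□□□□■■□□
□□□□□□□□
□□□□□□□□
k=27  □□□□□■>□
□□□□□■□■
□□□■□■■■
□□□■□□■□
□□□□■■□□
□□□□□□□□
□□□□□□□□
k=28  □□□□□■■□
□□□□□■v■
□□□■□■■■
□□□■□□■□
□□□□■■□□
□□□□□□□□
□□□□□□□□
k=29  □□□□□■■□
□□□□□<■■
□□□■□■■■
□□□■□□■□
□□□□■■□□
□□□□□□□□
□□□□□□□□
k=30  □□□□□■■□
□□□□□□■■
□□□■□v■■
□□□■□□■□
□□□□■■□□
□□□□□□□□
□□□□□□□□
k=31  □□□□□■■□
□□□□□□■■
□□□■□□>■
□□□■□□■□
□□□□■■□□
□□□□□□□□
□□□□□□□□
k=32  □□□□□■■□
□□□□□□^■
□□□■□□□■
□□□■□□■□
□□□□■■□□
□□□□□□□□
□□□□□□□□
k=33  □□□□□■■□
□□□□□<□■
□□□■□□□■
□□□■□□■□
□□□□■■□□
□□□□□□□□
□□□□□□□□
k=34  □□□□□^■□
□□□□□■□■
□□□■□□□■
□□□■□□■□
□□□□■■□□
□□□□□□□□
□□□□□□□□
k=35  □□□□<□■□
□□□□□■□■
□□□■□□□■
□□□■□□■□
□□□□■■□□
□□□□□□□□
□□□□□□□□
k=36  □□□□■□■□
□□□□□■□■
□□□■□□□■
□□□■□□■□
□□□□■■□□
□□□□□□□□
□□□□^□□□
k=37  □□□□■□■□
□□□□□■□■
□□□■□□□■
□□□■□□■□
□□□□■■□□
□□□□□□□□
□□□□■>□□
k=38  □□□□■v■□
□□□□□■□■
□□□■□□□■
□□□■□□■□
□□□□■■□□
□□□□□□□□
□□□□■■□□
k=39  □□□□<■■□
□□□□□■□■
□□□■□□□■
□□□■□□■□
□□□□■■□□
□□□□□□□□
□□□□■■□□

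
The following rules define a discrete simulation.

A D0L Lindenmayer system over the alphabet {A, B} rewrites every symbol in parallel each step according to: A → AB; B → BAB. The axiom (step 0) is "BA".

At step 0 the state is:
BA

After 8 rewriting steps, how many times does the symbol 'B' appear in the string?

2584

t=0: BA
t=1: BABAB
t=2: BABABBABABBAB
t=3: BABABBABABBABBABABBABABBABBABABBAB
t=4: BABABBABABBABBABABBABABBABBABABBABBABABBABABBABBABABBABABBABBABABBABBABABBABABBABBABABBAB
t=5: BABABBABABBABBABABBABABBABBABABBABBABABBABABBABBABABBABABB…BABBABABBABABBABBABABBABABBABBABABBABBABABBABABBABBABABBAB  (len 233)
t=6: BABABBABABBABBABABBABABBABBABABBABBABABBABABBABBABABBABABB…BABBABABBABABBABBABABBABABBABBABABBABBABABBABABBABBABABBAB  (len 610)
t=7: BABABBABABBABBABABBABABBABBABABBABBABABBABABBABBABABBABABB…BABBABABBABABBABBABABBABABBABBABABBABBABABBABABBABBABABBAB  (len 1597)
t=8: BABABBABABBABBABABBABABBABBABABBABBABABBABABBABBABABBABABB…BABBABABBABABBABBABABBABABBABBABABBABBABABBABABBABBABABBAB  (len 4181)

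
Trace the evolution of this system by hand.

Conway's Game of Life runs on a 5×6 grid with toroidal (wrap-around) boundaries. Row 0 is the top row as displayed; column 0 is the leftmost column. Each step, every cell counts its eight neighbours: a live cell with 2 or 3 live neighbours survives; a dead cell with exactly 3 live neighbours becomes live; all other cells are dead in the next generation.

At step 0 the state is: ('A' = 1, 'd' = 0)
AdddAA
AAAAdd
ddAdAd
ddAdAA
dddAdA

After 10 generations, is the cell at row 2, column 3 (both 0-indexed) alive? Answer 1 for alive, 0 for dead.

1

step 0: AdddAA
AAAAdd
ddAdAd
ddAdAA
dddAdA
step 1: dddddd
AdAddd
AdddAd
ddAddA
dddAdd
step 2: dddddd
dAdddA
AddAdd
dddAAA
dddddd
step 3: dddddd
Addddd
AdAAdd
dddAAA
ddddAd
step 4: dddddd
dAdddd
AAAAdd
ddAddA
dddAAA
step 5: ddddAd
AAdddd
AddAdd
dddddA
dddAAA
step 6: AddAAd
AAdddA
AAdddA
AddAdA
dddAdA
step 7: dAAAdd
ddAddd
ddAddd
dAAddd
ddAAdd
step 8: dAdddd
dddddd
ddAAdd
dAdddd
dddddd
step 9: dddddd
ddAddd
ddAddd
ddAddd
dddddd
step 10: dddddd
dddddd
dAAAdd
dddddd
dddddd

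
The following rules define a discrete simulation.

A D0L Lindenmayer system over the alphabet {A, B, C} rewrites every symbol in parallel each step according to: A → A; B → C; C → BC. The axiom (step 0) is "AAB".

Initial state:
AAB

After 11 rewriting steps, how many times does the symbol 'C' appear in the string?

89

[0] AAB
[1] AAC
[2] AABC
[3] AACBC
[4] AABCCBC
[5] AACBCBCCBC
[6] AABCCBCCBCBCCBC
[7] AACBCBCCBCBCCBCCBCBCCBC
[8] AABCCBCCBCBCCBCCBCBCCBCBCCBCCBCBCCBC
[9] AACBCBCCBCBCCBCCBCBCCBCBCCBCCBCBCCBCCBCBCCBCBCCBCCBCBCCBC
[10] AABCCBCCBCBCCBCCBCBCCBCBCCBCCBCBCCBCCBCBCCBCBCCBCCBCBCCBCBCCBCCBCBCCBCCBCBCCBCBCCBCCBCBCCBC
[11] AACBCBCCBCBCCBCCBCBCCBCBCCBCCBCBCCBCCBCBCCBCBCCBCCBCBCCBCB…CBCCBCBCCBCBCCBCCBCBCCBCBCCBCCBCBCCBCCBCBCCBCBCCBCCBCBCCBC  (len 146)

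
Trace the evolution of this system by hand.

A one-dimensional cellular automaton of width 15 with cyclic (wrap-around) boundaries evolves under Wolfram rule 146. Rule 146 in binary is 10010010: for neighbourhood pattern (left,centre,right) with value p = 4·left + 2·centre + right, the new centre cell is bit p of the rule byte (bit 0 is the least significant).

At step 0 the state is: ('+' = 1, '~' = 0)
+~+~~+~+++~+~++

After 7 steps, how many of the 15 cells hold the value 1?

0

0) +~+~~+~+++~+~++
1) ~~~++~~~+~~~~~+
2) +~+~~+~+~+~~~+~
3) ~~~++~~~~~+~+~~
4) ~~+~~+~~~+~~~+~
5) ~+~++~+~+~+~+~+
6) ~~~~~~~~~~~~~~~
7) ~~~~~~~~~~~~~~~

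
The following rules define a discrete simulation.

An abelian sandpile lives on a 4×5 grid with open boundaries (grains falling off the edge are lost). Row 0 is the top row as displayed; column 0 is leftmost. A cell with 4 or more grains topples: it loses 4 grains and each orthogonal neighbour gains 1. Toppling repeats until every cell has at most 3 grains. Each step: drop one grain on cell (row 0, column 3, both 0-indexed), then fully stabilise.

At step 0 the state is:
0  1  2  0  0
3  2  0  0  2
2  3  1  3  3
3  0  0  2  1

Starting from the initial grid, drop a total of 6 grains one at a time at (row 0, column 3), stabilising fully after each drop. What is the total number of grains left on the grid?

k=0  0  1  2  0  0
3  2  0  0  2
2  3  1  3  3
3  0  0  2  1
k=1  0  1  2  1  0
3  2  0  0  2
2  3  1  3  3
3  0  0  2  1
k=2  0  1  2  2  0
3  2  0  0  2
2  3  1  3  3
3  0  0  2  1
k=3  0  1  2  3  0
3  2  0  0  2
2  3  1  3  3
3  0  0  2  1
k=4  0  1  3  0  1
3  2  0  1  2
2  3  1  3  3
3  0  0  2  1
k=5  0  1  3  1  1
3  2  0  1  2
2  3  1  3  3
3  0  0  2  1
k=6  0  1  3  2  1
3  2  0  1  2
2  3  1  3  3
3  0  0  2  1

33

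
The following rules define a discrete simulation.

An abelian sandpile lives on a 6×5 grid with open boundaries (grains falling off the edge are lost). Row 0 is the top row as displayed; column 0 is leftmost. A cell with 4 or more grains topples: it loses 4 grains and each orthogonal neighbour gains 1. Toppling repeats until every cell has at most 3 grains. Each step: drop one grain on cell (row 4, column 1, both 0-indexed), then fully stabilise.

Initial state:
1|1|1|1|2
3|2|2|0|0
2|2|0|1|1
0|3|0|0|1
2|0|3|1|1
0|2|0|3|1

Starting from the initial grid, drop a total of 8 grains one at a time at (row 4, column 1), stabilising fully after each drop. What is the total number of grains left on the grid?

42

step 0: 1|1|1|1|2
3|2|2|0|0
2|2|0|1|1
0|3|0|0|1
2|0|3|1|1
0|2|0|3|1
step 1: 1|1|1|1|2
3|2|2|0|0
2|2|0|1|1
0|3|0|0|1
2|1|3|1|1
0|2|0|3|1
step 2: 1|1|1|1|2
3|2|2|0|0
2|2|0|1|1
0|3|0|0|1
2|2|3|1|1
0|2|0|3|1
step 3: 1|1|1|1|2
3|2|2|0|0
2|2|0|1|1
0|3|0|0|1
2|3|3|1|1
0|2|0|3|1
step 4: 1|1|1|1|2
3|2|2|0|0
2|3|0|1|1
1|0|2|0|1
3|2|0|2|1
0|3|1|3|1
step 5: 1|1|1|1|2
3|2|2|0|0
2|3|0|1|1
1|0|2|0|1
3|3|0|2|1
0|3|1|3|1
step 6: 1|1|1|1|2
3|2|2|0|0
2|3|0|1|1
2|1|2|0|1
0|2|1|2|1
2|0|2|3|1
step 7: 1|1|1|1|2
3|2|2|0|0
2|3|0|1|1
2|1|2|0|1
0|3|1|2|1
2|0|2|3|1
step 8: 1|1|1|1|2
3|2|2|0|0
2|3|0|1|1
2|2|2|0|1
1|0|2|2|1
2|1|2|3|1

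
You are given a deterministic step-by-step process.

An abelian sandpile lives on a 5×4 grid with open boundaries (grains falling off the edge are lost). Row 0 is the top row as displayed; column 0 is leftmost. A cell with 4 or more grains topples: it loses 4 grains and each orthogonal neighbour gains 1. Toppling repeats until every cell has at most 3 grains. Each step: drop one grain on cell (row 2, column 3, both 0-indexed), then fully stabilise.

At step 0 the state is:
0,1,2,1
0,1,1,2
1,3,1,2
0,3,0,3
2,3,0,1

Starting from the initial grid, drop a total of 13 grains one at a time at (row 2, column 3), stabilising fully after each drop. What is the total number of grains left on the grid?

33

t=0: 0,1,2,1
0,1,1,2
1,3,1,2
0,3,0,3
2,3,0,1
t=1: 0,1,2,1
0,1,1,2
1,3,1,3
0,3,0,3
2,3,0,1
t=2: 0,1,2,1
0,1,1,3
1,3,2,1
0,3,1,0
2,3,0,2
t=3: 0,1,2,1
0,1,1,3
1,3,2,2
0,3,1,0
2,3,0,2
t=4: 0,1,2,1
0,1,1,3
1,3,2,3
0,3,1,0
2,3,0,2
t=5: 0,1,2,2
0,1,2,0
1,3,3,1
0,3,1,1
2,3,0,2
t=6: 0,1,2,2
0,1,2,0
1,3,3,2
0,3,1,1
2,3,0,2
t=7: 0,1,2,2
0,1,2,0
1,3,3,3
0,3,1,1
2,3,0,2
t=8: 0,1,2,2
0,2,3,1
2,1,1,1
1,1,3,2
3,0,1,2
t=9: 0,1,2,2
0,2,3,1
2,1,1,2
1,1,3,2
3,0,1,2
t=10: 0,1,2,2
0,2,3,1
2,1,1,3
1,1,3,2
3,0,1,2
t=11: 0,1,2,2
0,2,3,2
2,1,2,0
1,1,3,3
3,0,1,2
t=12: 0,1,2,2
0,2,3,2
2,1,2,1
1,1,3,3
3,0,1,2
t=13: 0,1,2,2
0,2,3,2
2,1,2,2
1,1,3,3
3,0,1,2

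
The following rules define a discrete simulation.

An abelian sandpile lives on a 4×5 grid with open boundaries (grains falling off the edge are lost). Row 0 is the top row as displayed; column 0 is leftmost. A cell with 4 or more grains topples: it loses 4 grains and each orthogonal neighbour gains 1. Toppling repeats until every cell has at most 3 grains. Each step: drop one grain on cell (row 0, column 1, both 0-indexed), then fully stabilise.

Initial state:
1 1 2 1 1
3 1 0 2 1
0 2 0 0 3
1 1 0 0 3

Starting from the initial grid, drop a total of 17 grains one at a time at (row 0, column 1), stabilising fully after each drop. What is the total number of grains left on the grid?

[0] 1 1 2 1 1
3 1 0 2 1
0 2 0 0 3
1 1 0 0 3
[1] 1 2 2 1 1
3 1 0 2 1
0 2 0 0 3
1 1 0 0 3
[2] 1 3 2 1 1
3 1 0 2 1
0 2 0 0 3
1 1 0 0 3
[3] 2 0 3 1 1
3 2 0 2 1
0 2 0 0 3
1 1 0 0 3
[4] 2 1 3 1 1
3 2 0 2 1
0 2 0 0 3
1 1 0 0 3
[5] 2 2 3 1 1
3 2 0 2 1
0 2 0 0 3
1 1 0 0 3
[6] 2 3 3 1 1
3 2 0 2 1
0 2 0 0 3
1 1 0 0 3
[7] 3 1 0 2 1
3 3 1 2 1
0 2 0 0 3
1 1 0 0 3
[8] 3 2 0 2 1
3 3 1 2 1
0 2 0 0 3
1 1 0 0 3
[9] 3 3 0 2 1
3 3 1 2 1
0 2 0 0 3
1 1 0 0 3
[10] 1 2 1 2 1
1 1 2 2 1
1 3 0 0 3
1 1 0 0 3
[11] 1 3 1 2 1
1 1 2 2 1
1 3 0 0 3
1 1 0 0 3
[12] 2 0 2 2 1
1 2 2 2 1
1 3 0 0 3
1 1 0 0 3
[13] 2 1 2 2 1
1 2 2 2 1
1 3 0 0 3
1 1 0 0 3
[14] 2 2 2 2 1
1 2 2 2 1
1 3 0 0 3
1 1 0 0 3
[15] 2 3 2 2 1
1 2 2 2 1
1 3 0 0 3
1 1 0 0 3
[16] 3 0 3 2 1
1 3 2 2 1
1 3 0 0 3
1 1 0 0 3
[17] 3 1 3 2 1
1 3 2 2 1
1 3 0 0 3
1 1 0 0 3

31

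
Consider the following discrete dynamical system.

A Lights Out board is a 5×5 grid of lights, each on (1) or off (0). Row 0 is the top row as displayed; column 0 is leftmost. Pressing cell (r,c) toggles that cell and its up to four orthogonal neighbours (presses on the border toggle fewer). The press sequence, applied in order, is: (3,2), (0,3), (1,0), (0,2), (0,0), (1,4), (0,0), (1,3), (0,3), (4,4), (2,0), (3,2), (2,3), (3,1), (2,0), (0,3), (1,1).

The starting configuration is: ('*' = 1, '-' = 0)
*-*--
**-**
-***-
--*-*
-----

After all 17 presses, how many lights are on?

16

step 0: *-*--
**-**
-***-
--*-*
-----
step 1: *-*--
**-**
-*-*-
-*-**
--*--
step 2: *--**
**--*
-*-*-
-*-**
--*--
step 3: ---**
----*
**-*-
-*-**
--*--
step 4: -**-*
--*-*
**-*-
-*-**
--*--
step 5: *-*-*
*-*-*
**-*-
-*-**
--*--
step 6: *-*--
*-**-
**-**
-*-**
--*--
step 7: -**--
--**-
**-**
-*-**
--*--
step 8: -***-
----*
**--*
-*-**
--*--
step 9: -*--*
---**
**--*
-*-**
--*--
step 10: -*--*
---**
**--*
-*-*-
--***
step 11: -*--*
*--**
----*
**-*-
--***
step 12: -*--*
*--**
--*-*
*-*--
---**
step 13: -*--*
*---*
---*-
*-**-
---**
step 14: -*--*
*---*
-*-*-
-*-*-
-*-**
step 15: -*--*
----*
*--*-
**-*-
-*-**
step 16: -***-
---**
*--*-
**-*-
-*-**
step 17: --**-
*****
**-*-
**-*-
-*-**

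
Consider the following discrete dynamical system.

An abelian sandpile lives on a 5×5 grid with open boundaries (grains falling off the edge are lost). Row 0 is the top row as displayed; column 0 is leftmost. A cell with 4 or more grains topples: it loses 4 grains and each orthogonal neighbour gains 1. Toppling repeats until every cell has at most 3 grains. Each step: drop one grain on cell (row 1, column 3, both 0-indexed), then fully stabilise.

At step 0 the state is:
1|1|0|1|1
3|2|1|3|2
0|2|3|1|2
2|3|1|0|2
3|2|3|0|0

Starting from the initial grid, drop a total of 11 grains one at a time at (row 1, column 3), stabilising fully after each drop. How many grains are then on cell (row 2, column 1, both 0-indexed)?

3

step 0: 1|1|0|1|1
3|2|1|3|2
0|2|3|1|2
2|3|1|0|2
3|2|3|0|0
step 1: 1|1|0|2|1
3|2|2|0|3
0|2|3|2|2
2|3|1|0|2
3|2|3|0|0
step 2: 1|1|0|2|1
3|2|2|1|3
0|2|3|2|2
2|3|1|0|2
3|2|3|0|0
step 3: 1|1|0|2|1
3|2|2|2|3
0|2|3|2|2
2|3|1|0|2
3|2|3|0|0
step 4: 1|1|0|2|1
3|2|2|3|3
0|2|3|2|2
2|3|1|0|2
3|2|3|0|0
step 5: 1|1|0|3|2
3|2|3|1|0
0|2|3|3|3
2|3|1|0|2
3|2|3|0|0
step 6: 1|1|0|3|2
3|2|3|2|0
0|2|3|3|3
2|3|1|0|2
3|2|3|0|0
step 7: 1|1|0|3|2
3|2|3|3|0
0|2|3|3|3
2|3|1|0|2
3|2|3|0|0
step 8: 1|1|2|0|3
3|3|1|3|2
0|3|1|2|0
2|3|2|1|3
3|2|3|0|0
step 9: 1|1|2|1|3
3|3|2|0|3
0|3|1|3|0
2|3|2|1|3
3|2|3|0|0
step 10: 1|1|2|1|3
3|3|2|1|3
0|3|1|3|0
2|3|2|1|3
3|2|3|0|0
step 11: 1|1|2|1|3
3|3|2|2|3
0|3|1|3|0
2|3|2|1|3
3|2|3|0|0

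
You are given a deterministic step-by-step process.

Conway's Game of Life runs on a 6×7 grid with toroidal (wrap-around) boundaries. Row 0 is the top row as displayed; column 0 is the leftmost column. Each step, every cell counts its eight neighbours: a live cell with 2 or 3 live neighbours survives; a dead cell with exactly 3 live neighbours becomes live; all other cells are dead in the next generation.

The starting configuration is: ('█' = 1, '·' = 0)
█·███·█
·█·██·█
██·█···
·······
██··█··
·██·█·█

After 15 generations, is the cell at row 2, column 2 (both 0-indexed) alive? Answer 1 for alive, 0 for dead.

1

t=0: █·███·█
·█·██·█
██·█···
·······
██··█··
·██·█·█
t=1: ······█
······█
██·██··
··█····
████·█·
····█·█
t=2: █·····█
·····██
████···
······█
███████
·████·█
t=3: ·████··
··█··█·
███··█·
·······
·······
·······
t=4: ·████··
█····██
·██···█
·█·····
·······
··██···
t=5: ██··███
····███
·██··██
███····
··█····
·█··█··
t=6: ·█·█···
··██···
··███··
█··█··█
█·██···
·████·█
t=7: ██·····
·█·····
·█··█··
█·····█
·····█·
····█··
t=8: ██·····
·██····
·█·····
█····██
·····██
·······
t=9: ███····
··█····
·██···█
█····█·
█····█·
█·····█
t=10: █·█···█
···█···
███···█
█····█·
██···█·
·······
t=11: ·······
···█···
███···█
··█··█·
██·····
·······
t=12: ·······
███····
████··█
··█····
·█·····
·······
t=13: ·█·····
···█··█
···█··█
···█···
·······
·······
t=14: ·······
█·█····
··███··
·······
·······
·······
t=15: ·······
·██····
·███···
···█···
·······
·······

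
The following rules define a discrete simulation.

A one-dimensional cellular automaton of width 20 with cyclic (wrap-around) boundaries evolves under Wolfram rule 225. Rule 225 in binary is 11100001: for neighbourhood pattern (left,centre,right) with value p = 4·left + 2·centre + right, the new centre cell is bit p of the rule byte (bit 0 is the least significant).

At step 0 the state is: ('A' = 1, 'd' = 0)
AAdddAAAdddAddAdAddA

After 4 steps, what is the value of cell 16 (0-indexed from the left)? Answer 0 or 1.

k=0  AAdddAAAdddAddAdAddA
k=1  AAdAddAAdAdddddAdddd
k=2  dAAddddAAddAAAdddAAd
k=3  ddAdAAddAdddAAdAddAd
k=4  AddAdAddddAddAAddddd

0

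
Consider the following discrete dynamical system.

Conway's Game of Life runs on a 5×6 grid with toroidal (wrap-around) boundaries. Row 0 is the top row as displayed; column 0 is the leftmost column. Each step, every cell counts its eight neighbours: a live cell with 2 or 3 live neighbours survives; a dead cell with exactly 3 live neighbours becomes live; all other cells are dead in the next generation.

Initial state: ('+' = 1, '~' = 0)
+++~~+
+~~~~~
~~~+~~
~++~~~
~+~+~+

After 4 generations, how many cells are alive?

14

0) +++~~+
+~~~~~
~~~+~~
~++~~~
~+~+~+
1) ~~+~++
+~+~~+
~++~~~
++~++~
~~~+++
2) ~++~~~
+~+~++
~~~~+~
++~~~~
~+~~~~
3) ~~++~+
+~+~++
~~~++~
++~~~~
~~~~~~
4) ++++~+
+++~~~
~~+++~
~~~~~~
+++~~~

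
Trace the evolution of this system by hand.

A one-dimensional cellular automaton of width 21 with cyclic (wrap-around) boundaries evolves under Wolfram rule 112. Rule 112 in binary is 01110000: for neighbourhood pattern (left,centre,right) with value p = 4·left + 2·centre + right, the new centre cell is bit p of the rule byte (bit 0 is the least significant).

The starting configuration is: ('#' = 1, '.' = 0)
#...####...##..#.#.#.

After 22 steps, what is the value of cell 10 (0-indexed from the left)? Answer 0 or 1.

[0] #...####...##..#.#.#.
[1] .#.....##...##..#.#.#
[2] #.#.....##...##..#.#.
[3] .#.#.....##...##..#.#
[4] #.#.#.....##...##..#.
[5] .#.#.#.....##...##..#
[6] #.#.#.#.....##...##..
[7] .#.#.#.#.....##...##.
[8] ..#.#.#.#.....##...##
[9] #..#.#.#.#.....##...#
[10] ##..#.#.#.#.....##...
[11] .##..#.#.#.#.....##..
[12] ..##..#.#.#.#.....##.
[13] ...##..#.#.#.#.....##
[14] #...##..#.#.#.#.....#
[15] ##...##..#.#.#.#.....
[16] .##...##..#.#.#.#....
[17] ..##...##..#.#.#.#...
[18] ...##...##..#.#.#.#..
[19] ....##...##..#.#.#.#.
[20] .....##...##..#.#.#.#
[21] #.....##...##..#.#.#.
[22] .#.....##...##..#.#.#

0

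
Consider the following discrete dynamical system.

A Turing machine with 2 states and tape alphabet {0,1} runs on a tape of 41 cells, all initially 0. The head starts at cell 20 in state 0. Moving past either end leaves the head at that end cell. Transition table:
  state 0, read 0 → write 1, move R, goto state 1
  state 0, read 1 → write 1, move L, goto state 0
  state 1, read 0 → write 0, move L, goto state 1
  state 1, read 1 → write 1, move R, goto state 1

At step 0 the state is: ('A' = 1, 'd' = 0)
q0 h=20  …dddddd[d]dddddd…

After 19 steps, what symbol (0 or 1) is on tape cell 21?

0) q0 h=20  …dddddd[d]dddddd…
1) q1 h=21  …dddddA[d]dddddd…
2) q1 h=20  …dddddd[A]dddddd…
3) q1 h=21  …dddddA[d]dddddd…
4) q1 h=20  …dddddd[A]dddddd…
5) q1 h=21  …dddddA[d]dddddd…
6) q1 h=20  …dddddd[A]dddddd…
7) q1 h=21  …dddddA[d]dddddd…
8) q1 h=20  …dddddd[A]dddddd…
9) q1 h=21  …dddddA[d]dddddd…
10) q1 h=20  …dddddd[A]dddddd…
11) q1 h=21  …dddddA[d]dddddd…
12) q1 h=20  …dddddd[A]dddddd…
13) q1 h=21  …dddddA[d]dddddd…
14) q1 h=20  …dddddd[A]dddddd…
15) q1 h=21  …dddddA[d]dddddd…
16) q1 h=20  …dddddd[A]dddddd…
17) q1 h=21  …dddddA[d]dddddd…
18) q1 h=20  …dddddd[A]dddddd…
19) q1 h=21  …dddddA[d]dddddd…

0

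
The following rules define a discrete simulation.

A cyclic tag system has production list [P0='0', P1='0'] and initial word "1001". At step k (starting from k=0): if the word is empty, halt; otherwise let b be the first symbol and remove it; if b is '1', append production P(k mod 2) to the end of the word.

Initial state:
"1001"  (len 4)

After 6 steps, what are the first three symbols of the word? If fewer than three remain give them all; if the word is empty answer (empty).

(empty)

[0] "1001"  (len 4)
[1] "0010"  (len 4)
[2] "010"  (len 3)
[3] "10"  (len 2)
[4] "00"  (len 2)
[5] "0"  (len 1)
[6] (halted — word empty)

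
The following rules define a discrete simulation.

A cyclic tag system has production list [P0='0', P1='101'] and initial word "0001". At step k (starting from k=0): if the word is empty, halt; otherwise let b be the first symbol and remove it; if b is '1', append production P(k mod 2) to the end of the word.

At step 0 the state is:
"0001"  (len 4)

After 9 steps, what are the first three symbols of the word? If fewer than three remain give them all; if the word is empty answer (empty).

[0] "0001"  (len 4)
[1] "001"  (len 3)
[2] "01"  (len 2)
[3] "1"  (len 1)
[4] "101"  (len 3)
[5] "010"  (len 3)
[6] "10"  (len 2)
[7] "00"  (len 2)
[8] "0"  (len 1)
[9] (halted — word empty)

(empty)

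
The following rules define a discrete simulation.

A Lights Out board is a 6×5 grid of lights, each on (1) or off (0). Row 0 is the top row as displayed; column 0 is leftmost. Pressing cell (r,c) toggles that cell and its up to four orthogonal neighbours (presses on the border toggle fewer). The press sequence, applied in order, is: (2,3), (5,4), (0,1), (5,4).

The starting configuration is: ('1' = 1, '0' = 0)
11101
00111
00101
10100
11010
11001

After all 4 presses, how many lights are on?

14

[0] 11101
00111
00101
10100
11010
11001
[1] 11101
00101
00010
10110
11010
11001
[2] 11101
00101
00010
10110
11011
11010
[3] 00001
01101
00010
10110
11011
11010
[4] 00001
01101
00010
10110
11010
11001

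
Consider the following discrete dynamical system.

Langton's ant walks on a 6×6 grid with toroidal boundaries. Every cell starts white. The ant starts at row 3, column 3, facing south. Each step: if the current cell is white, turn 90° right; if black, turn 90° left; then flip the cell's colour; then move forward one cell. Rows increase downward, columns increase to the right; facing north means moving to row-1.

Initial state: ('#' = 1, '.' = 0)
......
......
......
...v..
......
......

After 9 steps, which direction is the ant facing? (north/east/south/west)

k=0  ......
......
......
...v..
......
......
k=1  ......
......
......
..<#..
......
......
k=2  ......
......
..^...
..##..
......
......
k=3  ......
......
..#>..
..##..
......
......
k=4  ......
......
..##..
..#v..
......
......
k=5  ......
......
..##..
..#.>.
......
......
k=6  ......
......
..##..
..#.#.
....v.
......
k=7  ......
......
..##..
..#.#.
...<#.
......
k=8  ......
......
..##..
..#^#.
...##.
......
k=9  ......
......
..##..
..##>.
...##.
......

east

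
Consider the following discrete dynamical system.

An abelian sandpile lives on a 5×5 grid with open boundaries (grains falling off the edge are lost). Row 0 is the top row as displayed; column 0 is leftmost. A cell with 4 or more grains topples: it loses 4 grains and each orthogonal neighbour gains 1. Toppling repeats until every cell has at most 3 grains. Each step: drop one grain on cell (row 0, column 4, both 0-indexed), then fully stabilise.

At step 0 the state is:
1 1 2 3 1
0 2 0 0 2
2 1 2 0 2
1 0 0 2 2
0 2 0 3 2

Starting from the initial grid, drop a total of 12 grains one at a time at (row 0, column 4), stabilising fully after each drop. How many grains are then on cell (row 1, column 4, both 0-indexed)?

step 0: 1 1 2 3 1
0 2 0 0 2
2 1 2 0 2
1 0 0 2 2
0 2 0 3 2
step 1: 1 1 2 3 2
0 2 0 0 2
2 1 2 0 2
1 0 0 2 2
0 2 0 3 2
step 2: 1 1 2 3 3
0 2 0 0 2
2 1 2 0 2
1 0 0 2 2
0 2 0 3 2
step 3: 1 1 3 0 1
0 2 0 1 3
2 1 2 0 2
1 0 0 2 2
0 2 0 3 2
step 4: 1 1 3 0 2
0 2 0 1 3
2 1 2 0 2
1 0 0 2 2
0 2 0 3 2
step 5: 1 1 3 0 3
0 2 0 1 3
2 1 2 0 2
1 0 0 2 2
0 2 0 3 2
step 6: 1 1 3 1 1
0 2 0 2 0
2 1 2 0 3
1 0 0 2 2
0 2 0 3 2
step 7: 1 1 3 1 2
0 2 0 2 0
2 1 2 0 3
1 0 0 2 2
0 2 0 3 2
step 8: 1 1 3 1 3
0 2 0 2 0
2 1 2 0 3
1 0 0 2 2
0 2 0 3 2
step 9: 1 1 3 2 0
0 2 0 2 1
2 1 2 0 3
1 0 0 2 2
0 2 0 3 2
step 10: 1 1 3 2 1
0 2 0 2 1
2 1 2 0 3
1 0 0 2 2
0 2 0 3 2
step 11: 1 1 3 2 2
0 2 0 2 1
2 1 2 0 3
1 0 0 2 2
0 2 0 3 2
step 12: 1 1 3 2 3
0 2 0 2 1
2 1 2 0 3
1 0 0 2 2
0 2 0 3 2

1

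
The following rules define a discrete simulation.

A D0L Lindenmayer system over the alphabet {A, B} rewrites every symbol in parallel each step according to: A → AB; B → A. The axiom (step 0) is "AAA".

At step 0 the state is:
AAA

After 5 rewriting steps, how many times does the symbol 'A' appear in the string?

24

gen 0: AAA
gen 1: ABABAB
gen 2: ABAABAABA
gen 3: ABAABABAABABAAB
gen 4: ABAABABAABAABABAABAABABA
gen 5: ABAABABAABAABABAABABAABAABABAABABAABAAB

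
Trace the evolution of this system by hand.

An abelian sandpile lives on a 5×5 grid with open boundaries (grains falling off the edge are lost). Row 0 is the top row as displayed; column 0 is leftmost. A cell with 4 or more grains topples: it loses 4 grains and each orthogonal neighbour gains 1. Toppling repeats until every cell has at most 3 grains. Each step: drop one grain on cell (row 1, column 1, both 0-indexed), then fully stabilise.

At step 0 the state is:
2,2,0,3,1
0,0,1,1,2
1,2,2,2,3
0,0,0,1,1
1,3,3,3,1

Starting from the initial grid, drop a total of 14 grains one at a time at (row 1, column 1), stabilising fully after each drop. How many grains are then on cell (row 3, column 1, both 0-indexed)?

1

step 0: 2,2,0,3,1
0,0,1,1,2
1,2,2,2,3
0,0,0,1,1
1,3,3,3,1
step 1: 2,2,0,3,1
0,1,1,1,2
1,2,2,2,3
0,0,0,1,1
1,3,3,3,1
step 2: 2,2,0,3,1
0,2,1,1,2
1,2,2,2,3
0,0,0,1,1
1,3,3,3,1
step 3: 2,2,0,3,1
0,3,1,1,2
1,2,2,2,3
0,0,0,1,1
1,3,3,3,1
step 4: 2,3,0,3,1
1,0,2,1,2
1,3,2,2,3
0,0,0,1,1
1,3,3,3,1
step 5: 2,3,0,3,1
1,1,2,1,2
1,3,2,2,3
0,0,0,1,1
1,3,3,3,1
step 6: 2,3,0,3,1
1,2,2,1,2
1,3,2,2,3
0,0,0,1,1
1,3,3,3,1
step 7: 2,3,0,3,1
1,3,2,1,2
1,3,2,2,3
0,0,0,1,1
1,3,3,3,1
step 8: 3,0,1,3,1
2,2,3,1,2
2,0,3,2,3
0,1,0,1,1
1,3,3,3,1
step 9: 3,0,1,3,1
2,3,3,1,2
2,0,3,2,3
0,1,0,1,1
1,3,3,3,1
step 10: 3,1,2,3,1
3,1,1,2,2
2,2,0,3,3
0,1,1,1,1
1,3,3,3,1
step 11: 3,1,2,3,1
3,2,1,2,2
2,2,0,3,3
0,1,1,1,1
1,3,3,3,1
step 12: 3,1,2,3,1
3,3,1,2,2
2,2,0,3,3
0,1,1,1,1
1,3,3,3,1
step 13: 0,3,2,3,1
1,1,2,2,2
3,3,0,3,3
0,1,1,1,1
1,3,3,3,1
step 14: 0,3,2,3,1
1,2,2,2,2
3,3,0,3,3
0,1,1,1,1
1,3,3,3,1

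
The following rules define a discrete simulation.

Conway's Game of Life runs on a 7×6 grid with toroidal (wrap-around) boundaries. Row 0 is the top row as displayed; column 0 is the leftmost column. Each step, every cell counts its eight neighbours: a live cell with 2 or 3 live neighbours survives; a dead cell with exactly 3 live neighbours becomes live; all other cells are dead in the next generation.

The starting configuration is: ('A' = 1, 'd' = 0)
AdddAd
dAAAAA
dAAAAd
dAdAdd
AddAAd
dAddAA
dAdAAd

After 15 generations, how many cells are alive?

18

k=0  AdddAd
dAAAAA
dAAAAd
dAdAdd
AddAAd
dAddAA
dAdAAd
k=1  Addddd
dddddd
dddddA
AAdddA
AAdAdd
dAdddd
dAAAdd
k=2  dAAddd
dddddd
dddddA
dAAdAA
dddddA
dddAdd
AAAddd
k=3  AdAddd
dddddd
AdddAA
ddddAA
AdAAdA
AAAddd
AddAdd
k=4  dAdddd
AAdddd
AdddAd
dAdddd
ddAAdd
ddddAd
AddAdA
k=5  dAAddA
AAdddA
AddddA
dAAAdd
ddAAdd
ddAdAA
AdddAA
k=6  ddAddd
ddAdAd
ddddAA
AAdAAd
dddddd
AAAddd
ddAddd
k=7  dAAddd
ddddAA
AAAddd
AddAAd
dddAdA
dAAddd
ddAAdd
k=8  dAAdAd
dddAdA
AAAddd
AddAAd
AAdAdA
dAddAd
dddAdd
k=9  ddAdAd
dddAAA
AAAddd
dddAAd
dAdAdd
dAdAAA
dAdAAd
k=10  ddAddd
AdddAA
AAAddd
AddAAd
AddddA
dAdddA
AAdddd
k=11  dddddd
AdAAdA
ddAddd
ddAAAd
dAdddd
dAdddA
AAAddd
k=12  dddAdA
dAAAdd
dddddA
dAAAdd
AAdAAd
dddddd
AAAddd
k=13  dddAAd
AdAAdd
AdddAd
dAdAdA
AAdAAd
dddAdA
AAAddd
k=14  AdddAA
dAAddd
AdddAd
dAdAdd
dAdAdd
dddAdA
AAAddA
k=15  dddAAd
dAdAAd
AddAdd
AAdAAd
AddAdd
dddAdA
dAAAdd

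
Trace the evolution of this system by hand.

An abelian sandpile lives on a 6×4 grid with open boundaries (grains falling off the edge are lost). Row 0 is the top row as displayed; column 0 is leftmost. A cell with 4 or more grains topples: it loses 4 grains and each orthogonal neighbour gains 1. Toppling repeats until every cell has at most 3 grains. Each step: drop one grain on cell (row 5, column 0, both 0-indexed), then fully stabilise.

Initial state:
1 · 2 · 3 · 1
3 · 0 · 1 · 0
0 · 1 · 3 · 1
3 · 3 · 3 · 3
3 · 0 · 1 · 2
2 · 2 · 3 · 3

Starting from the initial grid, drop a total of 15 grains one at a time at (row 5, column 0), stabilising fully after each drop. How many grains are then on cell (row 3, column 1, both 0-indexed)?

2

step 0: 1 · 2 · 3 · 1
3 · 0 · 1 · 0
0 · 1 · 3 · 1
3 · 3 · 3 · 3
3 · 0 · 1 · 2
2 · 2 · 3 · 3
step 1: 1 · 2 · 3 · 1
3 · 0 · 1 · 0
0 · 1 · 3 · 1
3 · 3 · 3 · 3
3 · 0 · 1 · 2
3 · 2 · 3 · 3
step 2: 1 · 2 · 3 · 1
3 · 0 · 2 · 0
1 · 3 · 0 · 3
1 · 1 · 2 · 0
1 · 2 · 2 · 3
1 · 3 · 3 · 3
step 3: 1 · 2 · 3 · 1
3 · 0 · 2 · 0
1 · 3 · 0 · 3
1 · 1 · 2 · 0
1 · 2 · 2 · 3
2 · 3 · 3 · 3
step 4: 1 · 2 · 3 · 1
3 · 0 · 2 · 0
1 · 3 · 0 · 3
1 · 1 · 2 · 0
1 · 2 · 2 · 3
3 · 3 · 3 · 3
step 5: 1 · 2 · 3 · 1
3 · 0 · 2 · 0
1 · 3 · 0 · 3
1 · 2 · 3 · 1
3 · 0 · 1 · 1
1 · 2 · 2 · 1
step 6: 1 · 2 · 3 · 1
3 · 0 · 2 · 0
1 · 3 · 0 · 3
1 · 2 · 3 · 1
3 · 0 · 1 · 1
2 · 2 · 2 · 1
step 7: 1 · 2 · 3 · 1
3 · 0 · 2 · 0
1 · 3 · 0 · 3
1 · 2 · 3 · 1
3 · 0 · 1 · 1
3 · 2 · 2 · 1
step 8: 1 · 2 · 3 · 1
3 · 0 · 2 · 0
1 · 3 · 0 · 3
2 · 2 · 3 · 1
0 · 1 · 1 · 1
1 · 3 · 2 · 1
step 9: 1 · 2 · 3 · 1
3 · 0 · 2 · 0
1 · 3 · 0 · 3
2 · 2 · 3 · 1
0 · 1 · 1 · 1
2 · 3 · 2 · 1
step 10: 1 · 2 · 3 · 1
3 · 0 · 2 · 0
1 · 3 · 0 · 3
2 · 2 · 3 · 1
0 · 1 · 1 · 1
3 · 3 · 2 · 1
step 11: 1 · 2 · 3 · 1
3 · 0 · 2 · 0
1 · 3 · 0 · 3
2 · 2 · 3 · 1
1 · 2 · 1 · 1
1 · 0 · 3 · 1
step 12: 1 · 2 · 3 · 1
3 · 0 · 2 · 0
1 · 3 · 0 · 3
2 · 2 · 3 · 1
1 · 2 · 1 · 1
2 · 0 · 3 · 1
step 13: 1 · 2 · 3 · 1
3 · 0 · 2 · 0
1 · 3 · 0 · 3
2 · 2 · 3 · 1
1 · 2 · 1 · 1
3 · 0 · 3 · 1
step 14: 1 · 2 · 3 · 1
3 · 0 · 2 · 0
1 · 3 · 0 · 3
2 · 2 · 3 · 1
2 · 2 · 1 · 1
0 · 1 · 3 · 1
step 15: 1 · 2 · 3 · 1
3 · 0 · 2 · 0
1 · 3 · 0 · 3
2 · 2 · 3 · 1
2 · 2 · 1 · 1
1 · 1 · 3 · 1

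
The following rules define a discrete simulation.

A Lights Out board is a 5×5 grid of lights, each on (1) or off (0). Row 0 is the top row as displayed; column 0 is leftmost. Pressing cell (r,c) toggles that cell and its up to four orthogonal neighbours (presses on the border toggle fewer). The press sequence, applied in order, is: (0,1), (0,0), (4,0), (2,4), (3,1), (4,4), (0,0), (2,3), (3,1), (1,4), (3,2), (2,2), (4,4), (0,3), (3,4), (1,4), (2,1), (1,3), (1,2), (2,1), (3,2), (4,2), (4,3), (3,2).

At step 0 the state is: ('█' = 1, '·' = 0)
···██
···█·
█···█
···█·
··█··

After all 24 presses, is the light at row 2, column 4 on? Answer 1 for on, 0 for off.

0

gen 0: ···██
···█·
█···█
···█·
··█··
gen 1: █████
·█·█·
█···█
···█·
··█··
gen 2: ··███
██·█·
█···█
···█·
··█··
gen 3: ··███
██·█·
█···█
█··█·
███··
gen 4: ··███
██·██
█··█·
█··██
███··
gen 5: ··███
██·██
██·█·
·████
█·█··
gen 6: ··███
██·██
██·█·
·███·
█·███
gen 7: █████
·█·██
██·█·
·███·
█·███
gen 8: █████
·█··█
███·█
·██··
█·███
gen 9: █████
·█··█
█·█·█
█····
█████
gen 10: ████·
·█·█·
█·█··
█····
█████
gen 11: ████·
·█·█·
█····
████·
██·██
gen 12: ████·
·███·
████·
██·█·
██·██
gen 13: ████·
·███·
████·
██·██
██···
gen 14: ██··█
·██··
████·
██·██
██···
gen 15: ██··█
·██··
█████
██···
██··█
gen 16: ██···
·████
████·
██···
██··█
gen 17: ██···
··███
···█·
█····
██··█
gen 18: ██·█·
·····
·····
█····
██··█
gen 19: ████·
·███·
··█··
█····
██··█
gen 20: ████·
··██·
██···
██···
██··█
gen 21: ████·
··██·
███··
█·██·
███·█
gen 22: ████·
··██·
███··
█··█·
█··██
gen 23: ████·
··██·
███··
█····
█·█··
gen 24: ████·
··██·
██···
████·
█····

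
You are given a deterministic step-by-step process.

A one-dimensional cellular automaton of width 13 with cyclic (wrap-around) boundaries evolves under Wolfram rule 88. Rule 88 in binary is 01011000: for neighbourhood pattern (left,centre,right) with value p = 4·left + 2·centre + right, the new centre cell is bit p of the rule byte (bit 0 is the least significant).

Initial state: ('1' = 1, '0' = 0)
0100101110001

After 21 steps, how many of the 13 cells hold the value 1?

gen 0: 0100101110001
gen 1: 0010001011000
gen 2: 0001000011100
gen 3: 0000100010110
gen 4: 0000010000111
gen 5: 1000001000101
gen 6: 1100000100001
gen 7: 0110000010001
gen 8: 0111000001000
gen 9: 0101100000100
gen 10: 0001110000010
gen 11: 0001011000001
gen 12: 1000011100000
gen 13: 0100010110000
gen 14: 0010000111000
gen 15: 0001000101100
gen 16: 0000100001110
gen 17: 0000010001011
gen 18: 1000001000011
gen 19: 1100000100010
gen 20: 1110000010000
gen 21: 1011000001000

4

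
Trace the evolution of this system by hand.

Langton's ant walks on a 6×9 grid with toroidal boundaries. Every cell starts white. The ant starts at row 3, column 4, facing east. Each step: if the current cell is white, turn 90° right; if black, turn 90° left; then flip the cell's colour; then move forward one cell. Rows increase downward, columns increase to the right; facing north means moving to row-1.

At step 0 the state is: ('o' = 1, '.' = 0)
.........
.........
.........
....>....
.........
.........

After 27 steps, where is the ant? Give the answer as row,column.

k=0  .........
.........
.........
....>....
.........
.........
k=1  .........
.........
.........
....o....
....v....
.........
k=2  .........
.........
.........
....o....
...<o....
.........
k=3  .........
.........
.........
...^o....
...oo....
.........
k=4  .........
.........
.........
...o>....
...oo....
.........
k=5  .........
.........
....^....
...o.....
...oo....
.........
k=6  .........
.........
....o>...
...o.....
...oo....
.........
k=7  .........
.........
....oo...
...o.v...
...oo....
.........
k=8  .........
.........
....oo...
...o<o...
...oo....
.........
k=9  .........
.........
....^o...
...ooo...
...oo....
.........
k=10  .........
.........
...<.o...
...ooo...
...oo....
.........
k=11  .........
...^.....
...o.o...
...ooo...
...oo....
.........
k=12  .........
...o>....
...o.o...
...ooo...
...oo....
.........
k=13  .........
...oo....
...ovo...
...ooo...
...oo....
.........
k=14  .........
...oo....
...<oo...
...ooo...
...oo....
.........
k=15  .........
...oo....
....oo...
...voo...
...oo....
.........
k=16  .........
...oo....
....oo...
....>o...
...oo....
.........
k=17  .........
...oo....
....^o...
.....o...
...oo....
.........
k=18  .........
...oo....
...<.o...
.....o...
...oo....
.........
k=19  .........
...^o....
...o.o...
.....o...
...oo....
.........
k=20  .........
..<.o....
...o.o...
.....o...
...oo....
.........
k=21  ..^......
..o.o....
...o.o...
.....o...
...oo....
.........
k=22  ..o>.....
..o.o....
...o.o...
.....o...
...oo....
.........
k=23  ..oo.....
..ovo....
...o.o...
.....o...
...oo....
.........
k=24  ..oo.....
..<oo....
...o.o...
.....o...
...oo....
.........
k=25  ..oo.....
...oo....
..vo.o...
.....o...
...oo....
.........
k=26  ..oo.....
...oo....
.<oo.o...
.....o...
...oo....
.........
k=27  ..oo.....
.^.oo....
.ooo.o...
.....o...
...oo....
.........

1,1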